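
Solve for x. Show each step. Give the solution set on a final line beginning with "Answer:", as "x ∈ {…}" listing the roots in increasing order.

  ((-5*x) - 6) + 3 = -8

Step 1. [((-5*x) - 6) + 3 = -8] the outer +3 inverts by subtracting 3. So sub: (-5*x) - 6 = -11.
Step 2. [(-5*x) - 6 = -11] the outer -6 inverts by adding 6, so sub: -5*x = -5.
Step 3. [-5*x = -5] -5·(inner) — divide through by -5 ⇒ div: x = 1.

Answer: x ∈ {1}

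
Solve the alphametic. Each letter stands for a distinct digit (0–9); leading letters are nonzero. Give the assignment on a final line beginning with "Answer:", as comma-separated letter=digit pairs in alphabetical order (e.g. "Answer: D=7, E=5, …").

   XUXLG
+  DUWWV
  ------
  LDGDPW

Step 1. [col 1: G + V ≡ W (mod 10)] several values work for G in column 1 (G + V ≡ W (mod 10), carry-in 0); try G=7. So G=7.
Step 2. [col 1: G + V ≡ W (mod 10)] no forcing yet in column 1 (carry-in 0); V=6 is free and consistent — try it ⇒ V=6.
Step 3. [L] L is the leading digit of a 6-digit sum of two 5-digit numbers; the final carry is exactly 1. So L=1.
Step 4. [col 1: G + V ≡ W (mod 10)] in column 1 we have G+V≡W with carry-in 0; given G=7, V=6 and digits 1,6,7 already taken and all letters distinct, that pins W to 3 ⇒ W=3.
Step 5. [col 2: L + W ≡ P (mod 10)] column 2: given L=1, W=3, carry-in 1, and digits 1,3,6,7 already taken and all letters distinct, L+W≡P (mod 10) forces P=5, so P=5.
Step 6. [col 3: X + W ≡ D (mod 10)] column 3: given W=3, carry-in 0, and digits 1,3,5,6,7 already taken and all letters distinct, X+W≡D (mod 10) forces X=9 ⇒ X=9.
Step 7. [col 3: X + W ≡ D (mod 10)] from column 3 (X=9, W=3, carry-in 0, digits 1,3,5,6,7,9 already taken and all letters distinct): D must equal 2 ⇒ D=2.
Step 8. [col 4: U + U ≡ G (mod 10)] in column 4 we have U+U≡G with carry-in 1; given G=7 and digits 1,2,3,5,6,7,9 already taken and all letters distinct, that pins U to 8 ⇒ U=8.

Answer: D=2, G=7, L=1, P=5, U=8, V=6, W=3, X=9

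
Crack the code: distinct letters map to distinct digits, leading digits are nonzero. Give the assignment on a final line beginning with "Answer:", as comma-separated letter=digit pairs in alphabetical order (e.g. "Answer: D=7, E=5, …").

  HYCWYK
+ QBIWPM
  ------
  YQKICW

Step 1. [col 1: K + M ≡ W (mod 10)] several values work for W in column 1 (K + M ≡ W (mod 10), carry-in 0); try W=5 ⇒ W=5.
Step 2. [col 1: K + M ≡ W (mod 10)] no forcing yet in column 1 (carry-in 0); K=9 is free and consistent — try it. So K=9.
Step 3. [col 1: K + M ≡ W (mod 10)] column 1: given K=9, W=5, carry-in 0, and digits 5,9 already taken and all letters distinct, K+M≡W (mod 10) forces M=6. So M=6.
Step 4. [col 2: Y + P ≡ C (mod 10)] no forcing yet in column 2 (carry-in 1); P=3 is free and consistent — try it, so P=3.
Step 5. [col 2: Y + P ≡ C (mod 10)] column 2 (Y + P ≡ C (mod 10), carry-in 1) doesn't pin C yet; pick C=8 and continue. So C=8.
Step 6. [col 2: Y + P ≡ C (mod 10)] from column 2 (P=3, C=8, carry-in 1, digits 3,5,6,8,9 already taken and all letters distinct): Y must equal 4, so Y=4.
Step 7. [col 3: W + W ≡ I (mod 10)] column 3 reads W+W+carry(0)=I with W=5; with digits 3,4,5,6,8,9 already taken and all letters distinct, the only value for I is 0. So I=0.
Step 8. [col 5: Y + B ≡ Q (mod 10)] from column 5 (Y=4, carry-in 0, digits 0,3,4,5,6,8,9 already taken and all letters distinct): Q must equal 1. So Q=1.
Step 9. [col 5: Y + B ≡ Q (mod 10)] in column 5 we have Y+B≡Q with carry-in 0; given Y=4, Q=1 and digits 0,1,3,4,5,6,8,9 already taken and all letters distinct, that pins B to 7, so B=7.
Step 10. [col 6: H + Q ≡ Y (mod 10)] column 6 reads H+Q+carry(1)=Y with Q=1, Y=4; with digits 0,1,3,4,5,6,7,8,9 already taken and all letters distinct, the only value for H is 2 ⇒ H=2.

Answer: B=7, C=8, H=2, I=0, K=9, M=6, P=3, Q=1, W=5, Y=4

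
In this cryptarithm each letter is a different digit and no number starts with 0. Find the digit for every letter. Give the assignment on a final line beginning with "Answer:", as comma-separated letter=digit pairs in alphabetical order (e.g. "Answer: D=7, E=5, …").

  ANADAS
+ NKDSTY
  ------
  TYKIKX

Step 1. [col 1: S + Y ≡ X (mod 10)] column 1 (S + Y ≡ X (mod 10), carry-in 0) doesn't pin X yet; pick X=8 and continue, so X=8.
Step 2. [col 1: S + Y ≡ X (mod 10)] several values work for Y in column 1 (S + Y ≡ X (mod 10), carry-in 0); try Y=3. So Y=3.
Step 3. [col 1: S + Y ≡ X (mod 10)] from column 1 (Y=3, X=8, carry-in 0, digits 3,8 already taken and all letters distinct): S must equal 5, so S=5.
Step 4. [col 2: A + T ≡ K (mod 10)] several values work for A in column 2 (A + T ≡ K (mod 10), carry-in 0); try A=2. So A=2.
Step 5. [col 2: A + T ≡ K (mod 10)] no forcing yet in column 2 (carry-in 0); T=7 is free and consistent — try it, so T=7.
Step 6. [col 2: A + T ≡ K (mod 10)] in column 2 we have A+T≡K with carry-in 0; given A=2, T=7 and digits 2,3,5,7,8 already taken and all letters distinct, that pins K to 9, so K=9.
Step 7. [col 3: D + S ≡ I (mod 10)] several values work for D in column 3 (D + S ≡ I (mod 10), carry-in 0); try D=6. So D=6.
Step 8. [col 3: D + S ≡ I (mod 10)] column 3 reads D+S+carry(0)=I with D=6, S=5; with digits 2,3,5,6,7,8,9 already taken and all letters distinct, the only value for I is 1. So I=1.
Step 9. [col 5: N + K ≡ Y (mod 10)] column 5: given K=9, Y=3, carry-in 0, and digits 1,2,3,5,6,7,8,9 already taken and all letters distinct, N+K≡Y (mod 10) forces N=4 ⇒ N=4.

Answer: A=2, D=6, I=1, K=9, N=4, S=5, T=7, X=8, Y=3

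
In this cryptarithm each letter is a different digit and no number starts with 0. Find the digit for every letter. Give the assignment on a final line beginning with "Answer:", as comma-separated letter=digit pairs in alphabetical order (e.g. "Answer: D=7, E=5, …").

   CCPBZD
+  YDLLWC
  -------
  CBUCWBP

Step 1. [col 1: D + C ≡ P (mod 10)] D=3 is one option consistent with column 1 (D + C ≡ P (mod 10), carry-in 0) — take it. So D=3.
Step 2. [col 1: D + C ≡ P (mod 10)] C=1 is one option consistent with column 1 (D + C ≡ P (mod 10), carry-in 0) — take it ⇒ C=1.
Step 3. [col 1: D + C ≡ P (mod 10)] column 1 reads D+C+carry(0)=P with D=3, C=1; with digits 1,3 already taken and all letters distinct, the only value for P is 4 ⇒ P=4.
Step 4. [col 2: Z + W ≡ B (mod 10)] B=0 is one option consistent with column 2 (Z + W ≡ B (mod 10), carry-in 0) — take it, so B=0.
Step 5. [col 2: Z + W ≡ B (mod 10)] no forcing yet in column 2 (carry-in 0); Z=2 is free and consistent — try it, so Z=2.
Step 6. [col 2: Z + W ≡ B (mod 10)] from column 2 (Z=2, B=0, carry-in 0, digits 0,1,2,3,4 already taken and all letters distinct): W must equal 8, so W=8.
Step 7. [col 3: B + L ≡ W (mod 10)] column 3: given B=0, W=8, carry-in 1, and digits 0,1,2,3,4,8 already taken and all letters distinct, B+L≡W (mod 10) forces L=7 ⇒ L=7.
Step 8. [col 5: C + D ≡ U (mod 10)] from column 5 (C=1, D=3, carry-in 1, digits 0,1,2,3,4,7,8 already taken and all letters distinct): U must equal 5, so U=5.
Step 9. [col 6: C + Y ≡ B (mod 10)] from column 6 (C=1, B=0, carry-in 0, digits 0,1,2,3,4,5,7,8 already taken and all letters distinct): Y must equal 9 ⇒ Y=9.

Answer: B=0, C=1, D=3, L=7, P=4, U=5, W=8, Y=9, Z=2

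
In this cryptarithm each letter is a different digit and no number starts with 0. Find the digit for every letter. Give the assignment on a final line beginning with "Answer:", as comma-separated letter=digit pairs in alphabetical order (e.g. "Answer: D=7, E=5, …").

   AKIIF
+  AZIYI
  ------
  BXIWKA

Step 1. [col 1: F + I ≡ A (mod 10)] several values work for A in column 1 (F + I ≡ A (mod 10), carry-in 0); try A=9. So A=9.
Step 2. [col 1: F + I ≡ A (mod 10)] I=7 is one option consistent with column 1 (F + I ≡ A (mod 10), carry-in 0) — take it, so I=7.
Step 3. [B] B is the leading digit of a 6-digit sum of two 5-digit numbers; the final carry is exactly 1, so B=1.
Step 4. [col 1: F + I ≡ A (mod 10)] from column 1 (I=7, A=9, carry-in 0, digits 1,7,9 already taken and all letters distinct): F must equal 2. So F=2.
Step 5. [col 2: I + Y ≡ K (mod 10)] no forcing yet in column 2 (carry-in 0); Y=3 is free and consistent — try it, so Y=3.
Step 6. [col 2: I + Y ≡ K (mod 10)] column 2 reads I+Y+carry(0)=K with I=7, Y=3; with digits 1,2,3,7,9 already taken and all letters distinct, the only value for K is 0, so K=0.
Step 7. [col 3: I + I ≡ W (mod 10)] in column 3 we have I+I≡W with carry-in 1; given I=7 and digits 0,1,2,3,7,9 already taken and all letters distinct, that pins W to 5. So W=5.
Step 8. [col 4: K + Z ≡ I (mod 10)] column 4: given K=0, I=7, carry-in 1, and digits 0,1,2,3,5,7,9 already taken and all letters distinct, K+Z≡I (mod 10) forces Z=6. So Z=6.
Step 9. [col 5: A + A ≡ X (mod 10)] column 5 reads A+A+carry(0)=X with A=9; with digits 0,1,2,3,5,6,7,9 already taken and all letters distinct, the only value for X is 8 ⇒ X=8.

Answer: A=9, B=1, F=2, I=7, K=0, W=5, X=8, Y=3, Z=6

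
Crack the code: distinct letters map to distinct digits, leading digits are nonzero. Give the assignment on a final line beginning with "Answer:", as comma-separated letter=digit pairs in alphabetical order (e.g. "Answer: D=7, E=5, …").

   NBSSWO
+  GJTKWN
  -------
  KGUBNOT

Step 1. [col 1: O + N ≡ T (mod 10)] N=9 is one option consistent with column 1 (O + N ≡ T (mod 10), carry-in 0) — take it ⇒ N=9.
Step 2. [K] K is the leading digit of a 7-digit sum of two 6-digit numbers; the final carry is exactly 1, so K=1.
Step 3. [col 1: O + N ≡ T (mod 10)] T=6 is one option consistent with column 1 (O + N ≡ T (mod 10), carry-in 0) — take it, so T=6.
Step 4. [col 1: O + N ≡ T (mod 10)] column 1: given N=9, T=6, carry-in 0, and digits 1,6,9 already taken and all letters distinct, O+N≡T (mod 10) forces O=7, so O=7.
Step 5. [col 2: W + W ≡ O (mod 10)] column 2 (W + W ≡ O (mod 10), carry-in 1) doesn't pin W yet; pick W=3 and continue, so W=3.
Step 6. [col 3: S + K ≡ N (mod 10)] in column 3 we have S+K≡N with carry-in 0; given K=1, N=9 and digits 1,3,6,7,9 already taken and all letters distinct, that pins S to 8, so S=8.
Step 7. [col 4: S + T ≡ B (mod 10)] in column 4 we have S+T≡B with carry-in 0; given S=8, T=6 and digits 1,3,6,7,8,9 already taken and all letters distinct, that pins B to 4 ⇒ B=4.
Step 8. [col 5: B + J ≡ U (mod 10)] no forcing yet in column 5 (carry-in 1); J=5 is free and consistent — try it ⇒ J=5.
Step 9. [col 5: B + J ≡ U (mod 10)] column 5: given B=4, J=5, carry-in 1, and digits 1,3,4,5,6,7,8,9 already taken and all letters distinct, B+J≡U (mod 10) forces U=0. So U=0.
Step 10. [col 6: N + G ≡ G (mod 10)] column 6 reads N+G+carry(1)=G with N=9; with digits 0,1,3,4,5,6,7,8,9 already taken and all letters distinct, the only value for G is 2 ⇒ G=2.

Answer: B=4, G=2, J=5, K=1, N=9, O=7, S=8, T=6, U=0, W=3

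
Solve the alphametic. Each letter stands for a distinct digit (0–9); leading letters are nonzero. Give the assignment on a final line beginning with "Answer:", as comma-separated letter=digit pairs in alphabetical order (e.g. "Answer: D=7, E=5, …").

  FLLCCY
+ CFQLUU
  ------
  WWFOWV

Step 1. [col 1: Y + U ≡ V (mod 10)] no forcing yet in column 1 (carry-in 0); V=0 is free and consistent — try it ⇒ V=0.
Step 2. [col 1: Y + U ≡ V (mod 10)] column 1 (Y + U ≡ V (mod 10), carry-in 0) doesn't pin U yet; pick U=2 and continue. So U=2.
Step 3. [col 1: Y + U ≡ V (mod 10)] in column 1 we have Y+U≡V with carry-in 0; given U=2, V=0 and digits 0,2 already taken and all letters distinct, that pins Y to 8, so Y=8.
Step 4. [col 2: C + U ≡ W (mod 10)] several values work for W in column 2 (C + U ≡ W (mod 10), carry-in 1); try W=9 ⇒ W=9.
Step 5. [col 2: C + U ≡ W (mod 10)] column 2 reads C+U+carry(1)=W with U=2, W=9; with digits 0,2,8,9 already taken and all letters distinct, the only value for C is 6 ⇒ C=6.
Step 6. [col 3: C + L ≡ O (mod 10)] L=5 is one option consistent with column 3 (C + L ≡ O (mod 10), carry-in 0) — take it. So L=5.
Step 7. [col 3: C + L ≡ O (mod 10)] column 3 reads C+L+carry(0)=O with C=6, L=5; with digits 0,2,5,6,8,9 already taken and all letters distinct, the only value for O is 1. So O=1.
Step 8. [col 4: L + Q ≡ F (mod 10)] from column 4 (L=5, carry-in 1, digits 0,1,2,5,6,8,9 already taken and all letters distinct): F must equal 3. So F=3.
Step 9. [col 4: L + Q ≡ F (mod 10)] column 4 reads L+Q+carry(1)=F with L=5, F=3; with digits 0,1,2,3,5,6,8,9 already taken and all letters distinct, the only value for Q is 7. So Q=7.

Answer: C=6, F=3, L=5, O=1, Q=7, U=2, V=0, W=9, Y=8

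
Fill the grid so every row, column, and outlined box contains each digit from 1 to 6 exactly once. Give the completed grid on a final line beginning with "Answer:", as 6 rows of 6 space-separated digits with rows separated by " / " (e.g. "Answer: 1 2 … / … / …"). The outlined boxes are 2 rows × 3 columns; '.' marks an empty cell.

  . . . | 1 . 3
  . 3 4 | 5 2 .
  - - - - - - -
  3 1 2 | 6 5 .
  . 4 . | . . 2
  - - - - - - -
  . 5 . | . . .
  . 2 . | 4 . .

Step 1. [r2c6∈{6}] r2c6 has the single candidate 6, so r2c6=6.
Step 2. [r5c6∈{1}] r5c6 is down to just 1. So r5c6=1.
Step 3. [r6c3∈{1,3,6}] across col 3, 1 lands solely at r6c3, so r6c3=1.
Step 4. [r6c1∈{6}] r6c1 has the single candidate 6 ⇒ r6c1=6.
Step 5. [r6c5∈{3}] r6c5 has the single candidate 3, so r6c5=3.
Step 6. [r4c1∈{5}] only 5 remains possible at r4c1. So r4c1=5.
Step 7. [r1c2∈{6}] r1c2 has the single candidate 6 ⇒ r1c2=6.
Step 8. [r1c5∈{4}] r1c5's peers cover all but 4 ⇒ r1c5=4.
Step 9. [r5c3∈{3}] r5c3 is down to just 3. So r5c3=3.
Step 10. [r4c4∈{3}] r4c4 is down to just 3. So r4c4=3.
Step 11. [r4c5∈{1}] r4c5's peers cover all but 1 ⇒ r4c5=1.
Step 12. [r1c3∈{5}] r1c3 is down to just 5 ⇒ r1c3=5.
Step 13. [r1c1∈{2}] r1c1's peers cover all but 2, so r1c1=2.
Step 14. [r4c3∈{6}] r4c3 has the single candidate 6. So r4c3=6.
Step 15. [r5c5∈{6}] r5c5 has the single candidate 6, so r5c5=6.
Step 16. [r2c1∈{1}] r2c1's peers cover all but 1. So r2c1=1.
Step 17. [r6c6∈{5}] r6c6 is down to just 5. So r6c6=5.
Step 18. [r5c1∈{4}] nothing but 4 survives at r5c1 ⇒ r5c1=4.
Step 19. [r3c6∈{4}] nothing but 4 survives at r3c6. So r3c6=4.
Step 20. [r5c4∈{2}] only 2 remains possible at r5c4, so r5c4=2.

Answer: 2 6 5 1 4 3 / 1 3 4 5 2 6 / 3 1 2 6 5 4 / 5 4 6 3 1 2 / 4 5 3 2 6 1 / 6 2 1 4 3 5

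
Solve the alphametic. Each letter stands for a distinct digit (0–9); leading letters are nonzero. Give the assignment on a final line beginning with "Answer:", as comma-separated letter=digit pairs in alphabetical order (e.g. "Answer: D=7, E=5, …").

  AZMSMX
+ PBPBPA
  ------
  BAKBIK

Step 1. [col 1: X + A ≡ K (mod 10)] several values work for K in column 1 (X + A ≡ K (mod 10), carry-in 0); try K=3, so K=3.
Step 2. [col 1: X + A ≡ K (mod 10)] column 1 (X + A ≡ K (mod 10), carry-in 0) doesn't pin X yet; pick X=6 and continue, so X=6.
Step 3. [col 1: X + A ≡ K (mod 10)] from column 1 (X=6, K=3, carry-in 0, digits 3,6 already taken and all letters distinct): A must equal 7, so A=7.
Step 4. [col 2: M + P ≡ I (mod 10)] several values work for I in column 2 (M + P ≡ I (mod 10), carry-in 1); try I=4 ⇒ I=4.
Step 5. [col 2: M + P ≡ I (mod 10)] column 2 (M + P ≡ I (mod 10), carry-in 1) doesn't pin M yet; pick M=2 and continue. So M=2.
Step 6. [col 2: M + P ≡ I (mod 10)] in column 2 we have M+P≡I with carry-in 1; given M=2, I=4 and digits 2,3,4,6,7 already taken and all letters distinct, that pins P to 1 ⇒ P=1.
Step 7. [col 3: S + B ≡ B (mod 10)] in column 3 we have S+B≡B with carry-in 0; given nothing yet and digits 1,2,3,4,6,7 already taken and all letters distinct, that pins S to 0, so S=0.
Step 8. [col 3: S + B ≡ B (mod 10)] column 3 (S + B ≡ B (mod 10), carry-in 0) doesn't pin B yet; pick B=9 and continue. So B=9.
Step 9. [col 5: Z + B ≡ A (mod 10)] from column 5 (B=9, A=7, carry-in 0, digits 0,1,2,3,4,6,7,9 already taken and all letters distinct): Z must equal 8, so Z=8.

Answer: A=7, B=9, I=4, K=3, M=2, P=1, S=0, X=6, Z=8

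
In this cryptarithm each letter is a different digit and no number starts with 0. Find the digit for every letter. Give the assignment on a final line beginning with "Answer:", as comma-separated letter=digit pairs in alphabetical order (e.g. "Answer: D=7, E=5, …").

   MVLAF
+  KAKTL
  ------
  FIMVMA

Step 1. [col 1: F + L ≡ A (mod 10)] column 1 (F + L ≡ A (mod 10), carry-in 0) doesn't pin L yet; pick L=7 and continue. So L=7.
Step 2. [col 1: F + L ≡ A (mod 10)] A=8 is one option consistent with column 1 (F + L ≡ A (mod 10), carry-in 0) — take it, so A=8.
Step 3. [col 1: F + L ≡ A (mod 10)] from column 1 (L=7, A=8, carry-in 0, digits 7,8 already taken and all letters distinct): F must equal 1, so F=1.
Step 4. [col 2: A + T ≡ M (mod 10)] several values work for T in column 2 (A + T ≡ M (mod 10), carry-in 0); try T=5. So T=5.
Step 5. [col 2: A + T ≡ M (mod 10)] from column 2 (A=8, T=5, carry-in 0, digits 1,5,7,8 already taken and all letters distinct): M must equal 3. So M=3.
Step 6. [col 3: L + K ≡ V (mod 10)] no forcing yet in column 3 (carry-in 1); K=6 is free and consistent — try it, so K=6.
Step 7. [col 3: L + K ≡ V (mod 10)] in column 3 we have L+K≡V with carry-in 1; given L=7, K=6 and digits 1,3,5,6,7,8 already taken and all letters distinct, that pins V to 4 ⇒ V=4.
Step 8. [col 5: M + K ≡ I (mod 10)] from column 5 (M=3, K=6, carry-in 1, digits 1,3,4,5,6,7,8 already taken and all letters distinct): I must equal 0. So I=0.

Answer: A=8, F=1, I=0, K=6, L=7, M=3, T=5, V=4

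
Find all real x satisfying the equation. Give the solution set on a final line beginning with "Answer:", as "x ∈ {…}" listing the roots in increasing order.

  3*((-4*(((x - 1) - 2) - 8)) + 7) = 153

Step 1. [3*((-4*(((x - 1) - 2) - 8)) + 7) = 153] divide by the outer 3. So div: (-4*(((x - 1) - 2) - 8)) + 7 = 51.
Step 2. [(-4*(((x - 1) - 2) - 8)) + 7 = 51] +7 is outermost — subtract 7 both sides. So sub: -4*(((x - 1) - 2) - 8) = 44.
Step 3. [-4*(((x - 1) - 2) - 8) = 44] -4 out front; divide by -4. So div: ((x - 1) - 2) - 8 = -11.
Step 4. [((x - 1) - 2) - 8 = -11] the outer -8 inverts by adding 8, so sub: (x - 1) - 2 = -3.
Step 5. [(x - 1) - 2 = -3] peel the -2: add 2 from each side ⇒ sub: x - 1 = -1.
Step 6. [x - 1 = -1] the outer -1 inverts by adding 1. So sub: x = 0.

Answer: x ∈ {0}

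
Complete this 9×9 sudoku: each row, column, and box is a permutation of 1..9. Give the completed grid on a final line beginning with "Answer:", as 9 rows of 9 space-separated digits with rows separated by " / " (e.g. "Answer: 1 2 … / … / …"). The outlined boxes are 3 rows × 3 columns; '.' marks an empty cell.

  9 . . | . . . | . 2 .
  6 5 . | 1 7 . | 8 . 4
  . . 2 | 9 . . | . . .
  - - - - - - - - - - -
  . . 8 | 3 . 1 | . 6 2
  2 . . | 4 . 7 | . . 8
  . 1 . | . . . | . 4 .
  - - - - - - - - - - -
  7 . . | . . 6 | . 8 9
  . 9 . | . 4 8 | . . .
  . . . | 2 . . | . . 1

Step 1. [r2c3∈{3}] r2c3 has the single candidate 3 ⇒ r2c3=3.
Step 2. [r7c4∈{5}] r7c4's peers cover all but 5, so r7c4=5.
Step 3. [r8c7∈{2,3,5,6,7}] r8c7 is the only open cell in row 8 admitting 2, so r8c7=2.
Step 4. [r6c5∈{2,5,6,8,9}] across col 5, 2 lands solely at r6c5. So r6c5=2.
Step 5. [r6c4∈{6,8}] across row 6, 8 lands solely at r6c4 ⇒ r6c4=8.
Step 6. [r6c3∈{5,6,7,9}] across row 6, 6 lands solely at r6c3 ⇒ r6c3=6.
Step 7. [r8c9∈{3,5,6,7}] row 8 places 6 nowhere but r8c9, so r8c9=6.
Step 8. [r1c3∈{1,4,7}] col 3 places 7 nowhere but r1c3 ⇒ r1c3=7.
Step 9. [r1c7∈{1,3,5,6}] in row 1, 1 fits only at r1c7 ⇒ r1c7=1.
Step 10. [r5c2∈{3}] r5c2 is down to just 3, so r5c2=3.
Step 11. [r6c1∈{5}] r6c1 has the single candidate 5, so r6c1=5.
Step 12. [r6c6∈{9}] r6c6's peers cover all but 9 ⇒ r6c6=9.
Step 13. [r9c6∈{3}] nothing but 3 survives at r9c6 ⇒ r9c6=3.
Step 14. [r4c5∈{5}] r4c5 has the single candidate 5. So r4c5=5.
Step 15. [r7c7∈{3,4}] row 7 places 3 nowhere but r7c7 ⇒ r7c7=3.
Step 16. [r3c8∈{3,5,7}] r3c8 is the only open cell in col 8 admitting 3. So r3c8=3.
Step 17. [r9c7∈{4,5,7}] col 7 places 4 nowhere but r9c7 ⇒ r9c7=4.
Step 18. [r4c7∈{7,9}] across row 4, 9 lands solely at r4c7 ⇒ r4c7=9.
Step 19. [r1c9∈{5}] nothing but 5 survives at r1c9. So r1c9=5.
Step 20. [r3c1∈{1,4,8}] 1 has one home in row 3: r3c1, so r3c1=1.
Step 21. [r5c5∈{6}] r5c5 has the single candidate 6. So r5c5=6.
Step 22. [r1c6∈{4}] nothing but 4 survives at r1c6. So r1c6=4.
Step 23. [r1c2∈{8}] r1c2 is down to just 8. So r1c2=8.
Step 24. [r3c2∈{4}] r3c2's peers cover all but 4. So r3c2=4.
Step 25. [r6c7∈{7}] only 7 remains possible at r6c7 ⇒ r6c7=7.
Step 26. [r9c3∈{5}] nothing but 5 survives at r9c3 ⇒ r9c3=5.
Step 27. [r8c8∈{5,7}] r8c8 is the only open cell in row 8 admitting 5 ⇒ r8c8=5.
Step 28. [r7c3∈{1,4}] row 7 places 4 nowhere but r7c3. So r7c3=4.
Step 29. [r8c1∈{3}] nothing but 3 survives at r8c1 ⇒ r8c1=3.
Step 30. [r6c9∈{3}] r6c9's peers cover all but 3, so r6c9=3.
Step 31. [r7c5∈{1}] nothing but 1 survives at r7c5, so r7c5=1.
Step 32. [r3c9∈{7}] r3c9 has the single candidate 7. So r3c9=7.
Step 33. [r3c6∈{5}] nothing but 5 survives at r3c6. So r3c6=5.
Step 34. [r3c5∈{8}] r3c5 has the single candidate 8, so r3c5=8.
Step 35. [r5c3∈{9}] r5c3 is down to just 9 ⇒ r5c3=9.
Step 36. [r2c6∈{2}] only 2 remains possible at r2c6, so r2c6=2.
Step 37. [r1c4∈{6}] r1c4 has the single candidate 6 ⇒ r1c4=6.
Step 38. [r9c2∈{6}] nothing but 6 survives at r9c2, so r9c2=6.
Step 39. [r5c7∈{5}] r5c7 has the single candidate 5 ⇒ r5c7=5.
Step 40. [r7c2∈{2}] r7c2 is down to just 2, so r7c2=2.
Step 41. [r8c3∈{1}] nothing but 1 survives at r8c3. So r8c3=1.
Step 42. [r9c8∈{7}] r9c8 is down to just 7, so r9c8=7.
Step 43. [r1c5∈{3}] only 3 remains possible at r1c5, so r1c5=3.
Step 44. [r4c1∈{4}] only 4 remains possible at r4c1. So r4c1=4.
Step 45. [r2c8∈{9}] r2c8 is down to just 9 ⇒ r2c8=9.
Step 46. [r3c7∈{6}] r3c7's peers cover all but 6, so r3c7=6.
Step 47. [r4c2∈{7}] r4c2 is down to just 7, so r4c2=7.
Step 48. [r9c1∈{8}] r9c1's peers cover all but 8 ⇒ r9c1=8.
Step 49. [r9c5∈{9}] r9c5's peers cover all but 9. So r9c5=9.
Step 50. [r8c4∈{7}] r8c4's peers cover all but 7. So r8c4=7.
Step 51. [r5c8∈{1}] only 1 remains possible at r5c8 ⇒ r5c8=1.

Answer: 9 8 7 6 3 4 1 2 5 / 6 5 3 1 7 2 8 9 4 / 1 4 2 9 8 5 6 3 7 / 4 7 8 3 5 1 9 6 2 / 2 3 9 4 6 7 5 1 8 / 5 1 6 8 2 9 7 4 3 / 7 2 4 5 1 6 3 8 9 / 3 9 1 7 4 8 2 5 6 / 8 6 5 2 9 3 4 7 1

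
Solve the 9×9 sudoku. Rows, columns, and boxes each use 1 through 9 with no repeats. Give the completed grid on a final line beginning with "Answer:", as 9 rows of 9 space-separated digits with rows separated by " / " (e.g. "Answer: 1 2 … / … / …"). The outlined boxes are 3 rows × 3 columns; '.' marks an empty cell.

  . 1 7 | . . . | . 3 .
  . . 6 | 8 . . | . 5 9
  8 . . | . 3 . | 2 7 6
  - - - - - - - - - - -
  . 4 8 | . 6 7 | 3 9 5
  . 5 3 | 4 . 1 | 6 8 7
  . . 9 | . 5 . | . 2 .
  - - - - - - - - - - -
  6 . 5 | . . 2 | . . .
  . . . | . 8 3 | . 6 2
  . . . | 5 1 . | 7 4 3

Step 1. [r3c2∈{9}] r3c2's peers cover all but 9. So r3c2=9.
Step 2. [r2c6∈{4}] nothing but 4 survives at r2c6 ⇒ r2c6=4.
Step 3. [r5c1∈{2}] nothing but 2 survives at r5c1. So r5c1=2.
Step 4. [r8c2∈{7}] nothing but 7 survives at r8c2, so r8c2=7.
Step 5. [r8c4∈{9}] nothing but 9 survives at r8c4, so r8c4=9.
Step 6. [r1c6∈{5,6,9}] in col 6, 9 fits only at r1c6, so r1c6=9.
Step 7. [r2c2∈{2,3}] box 1 places 2 nowhere but r2c2 ⇒ r2c2=2.
Step 8. [r7c8∈{1}] r7c8 has the single candidate 1 ⇒ r7c8=1.
Step 9. [r7c9∈{8}] r7c9 is down to just 8 ⇒ r7c9=8.
Step 10. [r6c9∈{1,4}] col 9 places 1 nowhere but r6c9. So r6c9=1.
Step 11. [r1c9∈{4}] only 4 remains possible at r1c9, so r1c9=4.
Step 12. [r8c3∈{1,4}] across col 3, 1 lands solely at r8c3 ⇒ r8c3=1.
Step 13. [r7c4∈{7}] only 7 remains possible at r7c4, so r7c4=7.
Step 14. [r4c4∈{2}] r4c4 is down to just 2 ⇒ r4c4=2.
Step 15. [r6c4∈{3}] nothing but 3 survives at r6c4. So r6c4=3.
Step 16. [r9c6∈{6}] r9c6 is down to just 6, so r9c6=6.
Step 17. [r6c7∈{4}] nothing but 4 survives at r6c7 ⇒ r6c7=4.
Step 18. [r7c2∈{3}] r7c2 has the single candidate 3, so r7c2=3.
Step 19. [r8c1∈{4}] r8c1's peers cover all but 4. So r8c1=4.
Step 20. [r1c4∈{6}] only 6 remains possible at r1c4. So r1c4=6.
Step 21. [r3c6∈{5}] nothing but 5 survives at r3c6. So r3c6=5.
Step 22. [r9c3∈{2}] only 2 remains possible at r9c3 ⇒ r9c3=2.
Step 23. [r7c7∈{9}] r7c7's peers cover all but 9. So r7c7=9.
Step 24. [r9c2∈{8}] nothing but 8 survives at r9c2 ⇒ r9c2=8.
Step 25. [r1c7∈{8}] r1c7's peers cover all but 8, so r1c7=8.
Step 26. [r6c1∈{7}] r6c1 is down to just 7. So r6c1=7.
Step 27. [r1c1∈{5}] r1c1's peers cover all but 5 ⇒ r1c1=5.
Step 28. [r3c3∈{4}] r3c3's peers cover all but 4. So r3c3=4.
Step 29. [r9c1∈{9}] r9c1's peers cover all but 9 ⇒ r9c1=9.
Step 30. [r7c5∈{4}] r7c5's peers cover all but 4. So r7c5=4.
Step 31. [r2c1∈{3}] r2c1 has the single candidate 3, so r2c1=3.
Step 32. [r4c1∈{1}] r4c1 is down to just 1 ⇒ r4c1=1.
Step 33. [r6c6∈{8}] r6c6 has the single candidate 8. So r6c6=8.
Step 34. [r2c7∈{1}] r2c7 is down to just 1 ⇒ r2c7=1.
Step 35. [r6c2∈{6}] r6c2 has the single candidate 6, so r6c2=6.
Step 36. [r5c5∈{9}] only 9 remains possible at r5c5. So r5c5=9.
Step 37. [r2c5∈{7}] only 7 remains possible at r2c5 ⇒ r2c5=7.
Step 38. [r8c7∈{5}] r8c7 is down to just 5, so r8c7=5.
Step 39. [r1c5∈{2}] only 2 remains possible at r1c5, so r1c5=2.
Step 40. [r3c4∈{1}] r3c4's peers cover all but 1, so r3c4=1.

Answer: 5 1 7 6 2 9 8 3 4 / 3 2 6 8 7 4 1 5 9 / 8 9 4 1 3 5 2 7 6 / 1 4 8 2 6 7 3 9 5 / 2 5 3 4 9 1 6 8 7 / 7 6 9 3 5 8 4 2 1 / 6 3 5 7 4 2 9 1 8 / 4 7 1 9 8 3 5 6 2 / 9 8 2 5 1 6 7 4 3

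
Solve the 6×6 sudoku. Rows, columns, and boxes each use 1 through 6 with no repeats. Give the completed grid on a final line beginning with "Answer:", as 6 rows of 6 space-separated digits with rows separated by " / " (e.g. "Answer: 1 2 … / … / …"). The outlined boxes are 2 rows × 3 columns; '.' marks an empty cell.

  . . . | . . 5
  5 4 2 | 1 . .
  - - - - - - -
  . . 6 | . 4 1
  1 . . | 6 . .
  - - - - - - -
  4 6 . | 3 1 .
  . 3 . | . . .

Step 1. [r6c1∈{2}] r6c1 is down to just 2 ⇒ r6c1=2.
Step 2. [r3c1∈{3}] only 3 remains possible at r3c1 ⇒ r3c1=3.
Step 3. [r6c3∈{1,5}] r6c3 is the only open cell in row 6 admitting 1. So r6c3=1.
Step 4. [r6c6∈{4,6}] 4 has one home in col 6: r6c6, so r6c6=4.
Step 5. [r2c6∈{3,6}] col 6 places 6 nowhere but r2c6 ⇒ r2c6=6.
Step 6. [r2c5∈{3}] only 3 remains possible at r2c5. So r2c5=3.
Step 7. [r6c4∈{5}] only 5 remains possible at r6c4, so r6c4=5.
Step 8. [r3c4∈{2}] only 2 remains possible at r3c4. So r3c4=2.
Step 9. [r3c2∈{5}] only 5 remains possible at r3c2 ⇒ r3c2=5.
Step 10. [r4c3∈{4}] nothing but 4 survives at r4c3. So r4c3=4.
Step 11. [r5c3∈{5}] r5c3 has the single candidate 5 ⇒ r5c3=5.
Step 12. [r1c1∈{6}] r1c1's peers cover all but 6 ⇒ r1c1=6.
Step 13. [r1c4∈{4}] r1c4's peers cover all but 4. So r1c4=4.
Step 14. [r6c5∈{6}] r6c5's peers cover all but 6 ⇒ r6c5=6.
Step 15. [r1c5∈{2}] r1c5's peers cover all but 2. So r1c5=2.
Step 16. [r1c3∈{3}] r1c3's peers cover all but 3, so r1c3=3.
Step 17. [r5c6∈{2}] r5c6's peers cover all but 2 ⇒ r5c6=2.
Step 18. [r1c2∈{1}] r1c2's peers cover all but 1 ⇒ r1c2=1.
Step 19. [r4c6∈{3}] r4c6 has the single candidate 3, so r4c6=3.
Step 20. [r4c5∈{5}] r4c5 has the single candidate 5. So r4c5=5.
Step 21. [r4c2∈{2}] r4c2 is down to just 2. So r4c2=2.

Answer: 6 1 3 4 2 5 / 5 4 2 1 3 6 / 3 5 6 2 4 1 / 1 2 4 6 5 3 / 4 6 5 3 1 2 / 2 3 1 5 6 4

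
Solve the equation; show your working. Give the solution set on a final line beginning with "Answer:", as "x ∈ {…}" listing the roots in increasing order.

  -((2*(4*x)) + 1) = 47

Step 1. [-((2*(4*x)) + 1) = 47] leading − — multiply by −1. So neg: (2*(4*x)) + 1 = -47.
Step 2. [(2*(4*x)) + 1 = -47] the outer +1 inverts by subtracting 1 ⇒ sub: 2*(4*x) = -48.
Step 3. [2*(4*x) = -48] divide by the outer 2 ⇒ div: 4*x = -24.
Step 4. [4*x = -24] 4 out front; divide by 4. So div: x = -6.

Answer: x ∈ {-6}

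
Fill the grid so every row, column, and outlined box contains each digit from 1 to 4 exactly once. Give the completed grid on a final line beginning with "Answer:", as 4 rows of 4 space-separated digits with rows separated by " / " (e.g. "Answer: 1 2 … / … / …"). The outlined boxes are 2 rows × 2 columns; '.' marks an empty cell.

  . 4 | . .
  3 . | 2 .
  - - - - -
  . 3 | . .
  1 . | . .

Step 1. [r2c4∈{1,4}] r2c4 is the only open cell in row 2 admitting 4, so r2c4=4.
Step 2. [r4c2∈{2}] r4c2 is down to just 2 ⇒ r4c2=2.
Step 3. [r4c4∈{3}] r4c4's peers cover all but 3 ⇒ r4c4=3.
Step 4. [r1c4∈{1}] r1c4's peers cover all but 1 ⇒ r1c4=1.
Step 5. [r3c1∈{4}] r3c1's peers cover all but 4 ⇒ r3c1=4.
Step 6. [r3c3∈{1}] r3c3 has the single candidate 1, so r3c3=1.
Step 7. [r4c3∈{4}] r4c3's peers cover all but 4 ⇒ r4c3=4.
Step 8. [r2c2∈{1}] r2c2's peers cover all but 1. So r2c2=1.
Step 9. [r1c1∈{2}] r1c1 is down to just 2. So r1c1=2.
Step 10. [r1c3∈{3}] r1c3's peers cover all but 3 ⇒ r1c3=3.
Step 11. [r3c4∈{2}] r3c4 has the single candidate 2, so r3c4=2.

Answer: 2 4 3 1 / 3 1 2 4 / 4 3 1 2 / 1 2 4 3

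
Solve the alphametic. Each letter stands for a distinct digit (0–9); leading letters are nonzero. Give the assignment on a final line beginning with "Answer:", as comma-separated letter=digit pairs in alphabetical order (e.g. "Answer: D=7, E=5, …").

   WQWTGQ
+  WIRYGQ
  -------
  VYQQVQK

Step 1. [col 1: Q + Q ≡ K (mod 10)] column 1 (Q + Q ≡ K (mod 10), carry-in 0) doesn't pin Q yet; pick Q=5 and continue. So Q=5.
Step 2. [V] the sum has 7 digits but both addends have 6; that extra leading digit V is the final carry, namely 1, so V=1.
Step 3. [col 1: Q + Q ≡ K (mod 10)] from column 1 (Q=5, carry-in 0, digits 1,5 already taken and all letters distinct): K must equal 0. So K=0.
Step 4. [col 2: G + G ≡ Q (mod 10)] G=2 is one option consistent with column 2 (G + G ≡ Q (mod 10), carry-in 1) — take it. So G=2.
Step 5. [col 3: T + Y ≡ V (mod 10)] T=4 is one option consistent with column 3 (T + Y ≡ V (mod 10), carry-in 0) — take it, so T=4.
Step 6. [col 3: T + Y ≡ V (mod 10)] from column 3 (T=4, V=1, carry-in 0, digits 0,1,2,4,5 already taken and all letters distinct): Y must equal 7, so Y=7.
Step 7. [col 4: W + R ≡ Q (mod 10)] several values work for W in column 4 (W + R ≡ Q (mod 10), carry-in 1); try W=8, so W=8.
Step 8. [col 4: W + R ≡ Q (mod 10)] in column 4 we have W+R≡Q with carry-in 1; given W=8, Q=5 and digits 0,1,2,4,5,7,8 already taken and all letters distinct, that pins R to 6. So R=6.
Step 9. [col 5: Q + I ≡ Q (mod 10)] column 5: given Q=5, carry-in 1, and digits 0,1,2,4,5,6,7,8 already taken and all letters distinct, Q+I≡Q (mod 10) forces I=9. So I=9.

Answer: G=2, I=9, K=0, Q=5, R=6, T=4, V=1, W=8, Y=7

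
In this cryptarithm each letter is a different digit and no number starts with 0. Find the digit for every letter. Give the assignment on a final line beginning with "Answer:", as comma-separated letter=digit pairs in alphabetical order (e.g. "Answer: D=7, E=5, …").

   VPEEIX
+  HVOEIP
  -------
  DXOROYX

Step 1. [D] the sum has 7 digits but both addends have 6; that extra leading digit D is the final carry, namely 1. So D=1.
Step 2. [col 1: X + P ≡ X (mod 10)] column 1 reads X+P+carry(0)=X with nothing yet; with digits 1 already taken and all letters distinct, the only value for P is 0 ⇒ P=0.
Step 3. [col 1: X + P ≡ X (mod 10)] column 1 (X + P ≡ X (mod 10), carry-in 0) doesn't pin X yet; pick X=5 and continue, so X=5.
Step 4. [col 2: I + I ≡ Y (mod 10)] no forcing yet in column 2 (carry-in 0); I=6 is free and consistent — try it ⇒ I=6.
Step 5. [col 2: I + I ≡ Y (mod 10)] from column 2 (I=6, carry-in 0, digits 0,1,5,6 already taken and all letters distinct): Y must equal 2. So Y=2.
Step 6. [col 3: E + E ≡ O (mod 10)] column 3 (E + E ≡ O (mod 10), carry-in 1) doesn't pin O yet; pick O=9 and continue. So O=9.
Step 7. [col 3: E + E ≡ O (mod 10)] column 3 reads E+E+carry(1)=O with O=9; with digits 0,1,2,5,6,9 already taken and all letters distinct, the only value for E is 4 ⇒ E=4.
Step 8. [col 4: E + O ≡ R (mod 10)] from column 4 (E=4, O=9, carry-in 0, digits 0,1,2,4,5,6,9 already taken and all letters distinct): R must equal 3 ⇒ R=3.
Step 9. [col 5: P + V ≡ O (mod 10)] column 5 reads P+V+carry(1)=O with P=0, O=9; with digits 0,1,2,3,4,5,6,9 already taken and all letters distinct, the only value for V is 8, so V=8.
Step 10. [col 6: V + H ≡ X (mod 10)] in column 6 we have V+H≡X with carry-in 0; given V=8, X=5 and digits 0,1,2,3,4,5,6,8,9 already taken and all letters distinct, that pins H to 7 ⇒ H=7.

Answer: D=1, E=4, H=7, I=6, O=9, P=0, R=3, V=8, X=5, Y=2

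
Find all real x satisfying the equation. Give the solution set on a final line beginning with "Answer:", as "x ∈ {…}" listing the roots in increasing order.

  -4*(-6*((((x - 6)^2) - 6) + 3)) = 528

Step 1. [-4*(-6*((((x - 6)^2) - 6) + 3)) = 528] -4·(inner) — divide through by -4 ⇒ div: -6*((((x - 6)^2) - 6) + 3) = -132.
Step 2. [-6*((((x - 6)^2) - 6) + 3) = -132] divide by the outer -6 ⇒ div: (((x - 6)^2) - 6) + 3 = 22.
Step 3. [(((x - 6)^2) - 6) + 3 = 22] 3 comes off first (subtract 3) ⇒ sub: ((x - 6)^2) - 6 = 19.
Step 4. [((x - 6)^2) - 6 = 19] -6 is outermost — add 6 both sides ⇒ sub: (x - 6)^2 = 25.
Step 5. [(x - 6)^2 = 25] 25 ≥ 0, LHS is (·)² — take ±√ ⇒ sqrt: x - 6 = 5 or -5.
Step 6. [x - 6 = 5 or -5] 6 comes off first (add 6) ⇒ sub: x = 11 or 1.

Answer: x ∈ {1, 11}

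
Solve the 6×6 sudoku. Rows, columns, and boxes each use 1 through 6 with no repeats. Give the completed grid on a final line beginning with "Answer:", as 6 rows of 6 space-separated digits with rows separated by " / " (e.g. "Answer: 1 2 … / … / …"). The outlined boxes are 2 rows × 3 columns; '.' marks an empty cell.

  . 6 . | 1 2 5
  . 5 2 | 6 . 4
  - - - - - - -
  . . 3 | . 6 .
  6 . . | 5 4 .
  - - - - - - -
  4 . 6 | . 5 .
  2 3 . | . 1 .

Step 1. [r4c3∈{1}] r4c3's peers cover all but 1. So r4c3=1.
Step 2. [r3c4∈{2}] r3c4's peers cover all but 2. So r3c4=2.
Step 3. [r2c1∈{1,3}] row 2 places 1 nowhere but r2c1, so r2c1=1.
Step 4. [r4c6∈{3}] r4c6's peers cover all but 3. So r4c6=3.
Step 5. [r3c1∈{5}] nothing but 5 survives at r3c1, so r3c1=5.
Step 6. [r1c3∈{4}] only 4 remains possible at r1c3, so r1c3=4.
Step 7. [r4c2∈{2}] r4c2 is down to just 2, so r4c2=2.
Step 8. [r3c2∈{4}] nothing but 4 survives at r3c2, so r3c2=4.
Step 9. [r2c5∈{3}] r2c5 is down to just 3. So r2c5=3.
Step 10. [r6c3∈{5}] only 5 remains possible at r6c3. So r6c3=5.
Step 11. [r5c2∈{1}] only 1 remains possible at r5c2, so r5c2=1.
Step 12. [r6c4∈{4}] r6c4 has the single candidate 4, so r6c4=4.
Step 13. [r5c4∈{3}] r5c4 has the single candidate 3. So r5c4=3.
Step 14. [r1c1∈{3}] only 3 remains possible at r1c1 ⇒ r1c1=3.
Step 15. [r6c6∈{6}] r6c6's peers cover all but 6. So r6c6=6.
Step 16. [r5c6∈{2}] nothing but 2 survives at r5c6. So r5c6=2.
Step 17. [r3c6∈{1}] r3c6's peers cover all but 1. So r3c6=1.

Answer: 3 6 4 1 2 5 / 1 5 2 6 3 4 / 5 4 3 2 6 1 / 6 2 1 5 4 3 / 4 1 6 3 5 2 / 2 3 5 4 1 6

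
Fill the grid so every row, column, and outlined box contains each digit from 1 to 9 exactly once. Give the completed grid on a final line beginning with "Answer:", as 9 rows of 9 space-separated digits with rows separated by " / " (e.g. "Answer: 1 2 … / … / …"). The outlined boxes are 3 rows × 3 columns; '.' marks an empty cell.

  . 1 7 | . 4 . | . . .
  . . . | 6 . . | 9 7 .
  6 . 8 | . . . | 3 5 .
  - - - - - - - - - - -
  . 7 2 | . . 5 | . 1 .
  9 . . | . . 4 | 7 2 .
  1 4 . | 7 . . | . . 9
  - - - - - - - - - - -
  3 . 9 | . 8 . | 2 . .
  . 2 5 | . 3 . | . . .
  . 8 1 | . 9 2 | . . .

Step 1. [r8c7∈{1,4,6,8}] in col 7, 1 fits only at r8c7, so r8c7=1.
Step 2. [r3c9∈{1,2,4}] r3c9 is the only open cell in row 3 admitting 4. So r3c9=4.
Step 3. [r2c5∈{1,2,5}] 5 has one home in col 5: r2c5, so r2c5=5.
Step 4. [r4c5∈{6}] only 6 remains possible at r4c5, so r4c5=6.
Step 5. [r7c2∈{6}] only 6 remains possible at r7c2. So r7c2=6.
Step 6. [r6c7∈{5,6,8}] 5 has one home in row 6: r6c7, so r6c7=5.
Step 7. [r4c4∈{3,8,9}] in row 4, 9 fits only at r4c4, so r4c4=9.
Step 8. [r8c4∈{4}] r8c4 is down to just 4. So r8c4=4.
Step 9. [r9c1∈{4,7}] across box 7, 4 lands solely at r9c1 ⇒ r9c1=4.
Step 10. [r9c7∈{6}] nothing but 6 survives at r9c7, so r9c7=6.
Step 11. [r1c7∈{8}] nothing but 8 survives at r1c7 ⇒ r1c7=8.
Step 12. [r9c9∈{3,5,7}] row 9 places 7 nowhere but r9c9, so r9c9=7.
Step 13. [r5c4∈{1,3,8}] col 4 places 8 nowhere but r5c4, so r5c4=8.
Step 14. [r6c6∈{3}] only 3 remains possible at r6c6 ⇒ r6c6=3.
Step 15. [r3c5∈{1,2,7}] across col 5, 7 lands solely at r3c5. So r3c5=7.
Step 16. [r6c8∈{6,8}] 8 has one home in row 6: r6c8, so r6c8=8.
Step 17. [r5c9∈{3,6}] r5c9 is the only open cell in box 6 admitting 6, so r5c9=6.
Step 18. [r1c9∈{2}] r1c9 is down to just 2, so r1c9=2.
Step 19. [r2c2∈{3}] r2c2 has the single candidate 3, so r2c2=3.
Step 20. [r7c6∈{1,7}] r7c6 is the only open cell in row 7 admitting 7, so r7c6=7.
Step 21. [r7c4∈{1,5}] in row 7, 1 fits only at r7c4 ⇒ r7c4=1.
Step 22. [r3c6∈{1,9}] across row 3, 1 lands solely at r3c6, so r3c6=1.
Step 23. [r5c2∈{5}] r5c2's peers cover all but 5, so r5c2=5.
Step 24. [r1c6∈{9}] r1c6's peers cover all but 9 ⇒ r1c6=9.
Step 25. [r4c7∈{4}] nothing but 4 survives at r4c7, so r4c7=4.
Step 26. [r7c8∈{4}] r7c8's peers cover all but 4. So r7c8=4.
Step 27. [r6c3∈{6}] r6c3 is down to just 6. So r6c3=6.
Step 28. [r4c9∈{3}] nothing but 3 survives at r4c9 ⇒ r4c9=3.
Step 29. [r7c9∈{5}] nothing but 5 survives at r7c9, so r7c9=5.
Step 30. [r2c6∈{8}] only 8 remains possible at r2c6, so r2c6=8.
Step 31. [r2c1∈{2}] r2c1 has the single candidate 2 ⇒ r2c1=2.
Step 32. [r1c4∈{3}] r1c4's peers cover all but 3, so r1c4=3.
Step 33. [r5c3∈{3}] r5c3 is down to just 3. So r5c3=3.
Step 34. [r8c8∈{9}] r8c8 has the single candidate 9, so r8c8=9.
Step 35. [r3c2∈{9}] r3c2 is down to just 9, so r3c2=9.
Step 36. [r9c8∈{3}] nothing but 3 survives at r9c8, so r9c8=3.
Step 37. [r8c9∈{8}] r8c9 has the single candidate 8, so r8c9=8.
Step 38. [r3c4∈{2}] nothing but 2 survives at r3c4, so r3c4=2.
Step 39. [r4c1∈{8}] r4c1 is down to just 8, so r4c1=8.
Step 40. [r6c5∈{2}] r6c5 has the single candidate 2, so r6c5=2.
Step 41. [r2c9∈{1}] r2c9's peers cover all but 1 ⇒ r2c9=1.
Step 42. [r8c6∈{6}] nothing but 6 survives at r8c6. So r8c6=6.
Step 43. [r5c5∈{1}] nothing but 1 survives at r5c5, so r5c5=1.
Step 44. [r2c3∈{4}] only 4 remains possible at r2c3 ⇒ r2c3=4.
Step 45. [r1c1∈{5}] only 5 remains possible at r1c1, so r1c1=5.
Step 46. [r9c4∈{5}] r9c4 is down to just 5. So r9c4=5.
Step 47. [r8c1∈{7}] r8c1 has the single candidate 7 ⇒ r8c1=7.
Step 48. [r1c8∈{6}] r1c8 has the single candidate 6, so r1c8=6.

Answer: 5 1 7 3 4 9 8 6 2 / 2 3 4 6 5 8 9 7 1 / 6 9 8 2 7 1 3 5 4 / 8 7 2 9 6 5 4 1 3 / 9 5 3 8 1 4 7 2 6 / 1 4 6 7 2 3 5 8 9 / 3 6 9 1 8 7 2 4 5 / 7 2 5 4 3 6 1 9 8 / 4 8 1 5 9 2 6 3 7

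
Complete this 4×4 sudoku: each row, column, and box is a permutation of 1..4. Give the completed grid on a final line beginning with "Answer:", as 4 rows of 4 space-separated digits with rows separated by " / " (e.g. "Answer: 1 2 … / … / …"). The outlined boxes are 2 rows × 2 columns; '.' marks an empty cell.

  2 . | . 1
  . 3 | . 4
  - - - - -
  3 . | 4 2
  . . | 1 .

Step 1. [r4c2∈{2,4}] row 4 places 2 nowhere but r4c2 ⇒ r4c2=2.
Step 2. [r1c3∈{3}] r1c3's peers cover all but 3 ⇒ r1c3=3.
Step 3. [r3c2∈{1}] nothing but 1 survives at r3c2, so r3c2=1.
Step 4. [r2c1∈{1}] r2c1 is down to just 1, so r2c1=1.
Step 5. [r4c1∈{4}] r4c1 has the single candidate 4. So r4c1=4.
Step 6. [r4c4∈{3}] nothing but 3 survives at r4c4, so r4c4=3.
Step 7. [r2c3∈{2}] only 2 remains possible at r2c3 ⇒ r2c3=2.
Step 8. [r1c2∈{4}] nothing but 4 survives at r1c2 ⇒ r1c2=4.

Answer: 2 4 3 1 / 1 3 2 4 / 3 1 4 2 / 4 2 1 3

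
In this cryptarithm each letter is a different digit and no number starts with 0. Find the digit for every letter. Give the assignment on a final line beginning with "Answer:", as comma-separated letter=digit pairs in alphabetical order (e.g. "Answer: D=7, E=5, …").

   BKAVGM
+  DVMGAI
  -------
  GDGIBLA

Step 1. [col 1: M + I ≡ A (mod 10)] A=2 is one option consistent with column 1 (M + I ≡ A (mod 10), carry-in 0) — take it ⇒ A=2.
Step 2. [col 1: M + I ≡ A (mod 10)] no forcing yet in column 1 (carry-in 0); I=7 is free and consistent — try it, so I=7.
Step 3. [G] the sum has 7 digits but both addends have 6; that extra leading digit G is the final carry, namely 1, so G=1.
Step 4. [col 1: M + I ≡ A (mod 10)] column 1: given I=7, A=2, carry-in 0, and digits 1,2,7 already taken and all letters distinct, M+I≡A (mod 10) forces M=5. So M=5.
Step 5. [col 2: G + A ≡ L (mod 10)] in column 2 we have G+A≡L with carry-in 1; given G=1, A=2 and digits 1,2,5,7 already taken and all letters distinct, that pins L to 4 ⇒ L=4.
Step 6. [col 3: V + G ≡ B (mod 10)] V=8 is one option consistent with column 3 (V + G ≡ B (mod 10), carry-in 0) — take it. So V=8.
Step 7. [col 3: V + G ≡ B (mod 10)] in column 3 we have V+G≡B with carry-in 0; given V=8, G=1 and digits 1,2,4,5,7,8 already taken and all letters distinct, that pins B to 9 ⇒ B=9.
Step 8. [col 5: K + V ≡ G (mod 10)] from column 5 (V=8, G=1, carry-in 0, digits 1,2,4,5,7,8,9 already taken and all letters distinct): K must equal 3 ⇒ K=3.
Step 9. [col 6: B + D ≡ D (mod 10)] several values work for D in column 6 (B + D ≡ D (mod 10), carry-in 1); try D=6, so D=6.

Answer: A=2, B=9, D=6, G=1, I=7, K=3, L=4, M=5, V=8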